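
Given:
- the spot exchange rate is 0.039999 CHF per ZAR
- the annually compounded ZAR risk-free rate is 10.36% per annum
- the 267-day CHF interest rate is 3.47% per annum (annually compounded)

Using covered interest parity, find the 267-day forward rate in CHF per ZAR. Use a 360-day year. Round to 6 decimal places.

T = 267/360 years.
CHF accumulates by (1 + 0.0347)^(267/360) = 1.0256221.
ZAR growth factor: (1 + 0.1036)^(267/360) = 1.0758507.
Forward (CHF per ZAR) = 0.039999 × 1.0256221 / 1.0758507 = 0.03813155.

0.038132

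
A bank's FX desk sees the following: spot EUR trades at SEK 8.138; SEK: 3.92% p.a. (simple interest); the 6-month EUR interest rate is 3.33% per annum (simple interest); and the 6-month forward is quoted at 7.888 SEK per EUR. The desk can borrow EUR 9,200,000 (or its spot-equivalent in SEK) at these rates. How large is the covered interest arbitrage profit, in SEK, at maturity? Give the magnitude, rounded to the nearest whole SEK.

SEK 2,559,160

T = 6/12 years.
Route A — deposit EUR, sell forward: 9,200,000 × 1.016650 × 7.888 = SEK 73,777,883.84.
Route B — convert at spot, deposit SEK: 9,200,000 × 8.138 × 1.019600 = SEK 76,337,044.16.
The quoted forward undervalues EUR, so borrow EUR, convert to SEK at spot, deposit the SEK at 3.92%, and buy EUR forward at 7.888 to cover the loan.
The gap between the two covered legs is SEK 2,559,160.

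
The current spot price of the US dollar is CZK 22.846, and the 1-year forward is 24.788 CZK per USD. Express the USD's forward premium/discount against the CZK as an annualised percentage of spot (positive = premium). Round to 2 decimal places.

T = 1 year.
USD trades forward at +8.50039% vs spot over the period.
Per annum: 0.0850039 / 1 = 0.085004 = 8.50%.

+8.50%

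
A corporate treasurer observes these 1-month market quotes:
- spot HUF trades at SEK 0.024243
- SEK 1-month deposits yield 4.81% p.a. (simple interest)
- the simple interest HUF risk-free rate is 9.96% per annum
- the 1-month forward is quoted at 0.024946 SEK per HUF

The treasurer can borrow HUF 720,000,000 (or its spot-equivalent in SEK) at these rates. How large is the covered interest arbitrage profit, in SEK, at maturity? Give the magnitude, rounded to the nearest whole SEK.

T = 1/12 years.
Invest the HUF and cover forward: 720,000,000 × 1.008300 × 0.024946 = SEK 18,110,197.30.
Convert at spot and invest in SEK: 720,000,000 × 0.024243 × 1.0040083333 = SEK 17,524,925.30.
The quoted forward overvalues HUF, so borrow SEK, buy HUF at spot, deposit the HUF at 9.96%, and sell the proceeds forward at 0.024946.
Arbitrage profit = |18,110,197.30 − 17,524,925.30| = SEK 585,272.

SEK 585,272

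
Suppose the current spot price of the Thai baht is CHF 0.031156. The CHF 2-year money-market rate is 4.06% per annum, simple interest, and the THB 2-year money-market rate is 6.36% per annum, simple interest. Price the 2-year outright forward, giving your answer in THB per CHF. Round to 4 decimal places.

T = 2 years.
CHF accumulates by 1 + 0.0406×2 = 1.081200.
THB growth factor: 1 + 0.0636×2 = 1.127200.
Forward (CHF per THB) = 0.031156 × 1.081200 / 1.127200 = 0.029884552.
Invert for THB per CHF: 1 / 0.029884552 = 33.4621.

33.4621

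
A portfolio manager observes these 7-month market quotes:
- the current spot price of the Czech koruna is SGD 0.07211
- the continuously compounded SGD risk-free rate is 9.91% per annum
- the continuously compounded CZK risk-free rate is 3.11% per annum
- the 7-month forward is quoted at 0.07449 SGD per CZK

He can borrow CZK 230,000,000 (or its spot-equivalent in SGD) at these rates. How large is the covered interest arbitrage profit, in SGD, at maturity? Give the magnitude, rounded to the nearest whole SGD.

T = 7/12 years.
Route A — deposit CZK, sell forward: 230,000,000 × 1.0183072264 × 0.07449 = SGD 17,446,352.22.
Route B — convert at spot, deposit SGD: 230,000,000 × 0.07211 × 1.0595119031 = SGD 17,572,322.77.
The quoted forward undervalues CZK, so borrow CZK, convert to SGD at spot, deposit the SGD at 9.91%, and buy CZK forward at 0.07449 to cover the loan.
The gap between the two covered legs is SGD 125,971.

SGD 125,971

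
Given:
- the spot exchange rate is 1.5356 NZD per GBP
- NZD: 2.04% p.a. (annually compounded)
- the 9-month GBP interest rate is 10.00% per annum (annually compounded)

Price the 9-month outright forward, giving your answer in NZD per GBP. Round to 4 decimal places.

1.4515

T = 9/12 years.
Growth of 1 NZD over T: (1 + 0.0204)^(9/12) = 1.0152613.
Growth of 1 GBP over T: (1 + 0.1000)^(9/12) = 1.0740995.
CIP: F = S · (grow NZD)/(grow GBP) = 1.5356 × 1.0152613/1.0740995 = 1.451481 NZD per GBP.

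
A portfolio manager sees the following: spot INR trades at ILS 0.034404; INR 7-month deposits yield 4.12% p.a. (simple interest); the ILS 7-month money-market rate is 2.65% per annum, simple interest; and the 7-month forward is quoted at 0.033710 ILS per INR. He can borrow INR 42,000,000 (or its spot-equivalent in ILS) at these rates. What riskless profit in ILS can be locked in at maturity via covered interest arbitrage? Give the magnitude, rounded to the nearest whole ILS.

T = 7/12 years.
Invest the INR and cover forward: 42,000,000 × 1.024033333 × 0.033710 = ILS 1,449,846.87.
Convert at spot and invest in ILS: 42,000,000 × 0.034404 × 1.015458333 = ILS 1,467,304.80.
The quoted forward undervalues INR, so borrow INR, convert to ILS at spot, deposit the ILS at 2.65%, and buy INR forward at 0.033710 to cover the loan.
Arbitrage profit = |1,449,846.87 − 1,467,304.80| = ILS 17,458.

ILS 17,458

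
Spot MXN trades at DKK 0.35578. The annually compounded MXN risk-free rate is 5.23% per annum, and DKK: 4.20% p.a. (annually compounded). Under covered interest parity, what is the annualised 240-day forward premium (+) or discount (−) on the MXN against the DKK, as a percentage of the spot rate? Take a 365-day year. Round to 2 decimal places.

-0.98%

T = 240/365 years.
CIP forward (DKK per MXN) = 0.35578 × 1.0274215/1.0340881 = 0.35348634.
(F − S)/S ÷ T = (0.35348634 − 0.35578)/0.35578/(240/365) = -0.009805 → -0.98%.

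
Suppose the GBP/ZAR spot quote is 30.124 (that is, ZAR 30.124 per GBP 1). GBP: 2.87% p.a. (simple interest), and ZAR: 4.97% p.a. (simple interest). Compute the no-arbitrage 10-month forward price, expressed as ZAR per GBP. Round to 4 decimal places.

30.6389

T = 10/12 years.
ZAR growth factor: 1 + 0.0497×10/12 = 1.04141667.
GBP growth factor: 1 + 0.0287×10/12 = 1.02391667.
Forward (ZAR per GBP) = 30.124 × 1.04141667 / 1.02391667 = 30.638856.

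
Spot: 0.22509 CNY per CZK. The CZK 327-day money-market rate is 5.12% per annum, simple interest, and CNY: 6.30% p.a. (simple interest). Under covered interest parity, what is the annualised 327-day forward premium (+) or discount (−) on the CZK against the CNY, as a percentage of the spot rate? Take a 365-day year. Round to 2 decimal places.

T = 327/365 years.
F = S · g_CNY/g_CZK = 0.22509 × 1.0564411/1.0458696 = 0.22736518.
(F − S)/S ÷ T = (0.22736518 − 0.22509)/0.22509/(327/365) = 0.011282 → 1.13%.

+1.13%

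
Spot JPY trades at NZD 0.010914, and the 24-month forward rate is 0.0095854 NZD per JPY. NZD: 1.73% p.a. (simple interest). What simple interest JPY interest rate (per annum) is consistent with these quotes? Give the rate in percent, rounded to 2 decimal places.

T = 2 years.
CIP gives F = S · g_NZD/g_JPY, so g_NZD/g_JPY = 0.0095854/0.010914 = 0.8782664.
NZD growth factor: 1 + 0.0173×2 = 1.034600.
Hence g_JPY = 1.1780025.
r = (1.1780025 − 1)/2 = 0.089001 → 8.90%.

8.90%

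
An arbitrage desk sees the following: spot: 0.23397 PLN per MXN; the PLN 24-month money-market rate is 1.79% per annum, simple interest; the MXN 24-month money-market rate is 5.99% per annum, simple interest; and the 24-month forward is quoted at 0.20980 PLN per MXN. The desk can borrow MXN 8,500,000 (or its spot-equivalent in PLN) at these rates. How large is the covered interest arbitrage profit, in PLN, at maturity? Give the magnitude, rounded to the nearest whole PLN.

T = 2 years.
Invest the MXN and cover forward: 8,500,000 × 1.119800 × 0.20980 = PLN 1,996,939.34.
Convert at spot and invest in PLN: 8,500,000 × 0.23397 × 1.035800 = PLN 2,059,942.07.
The quoted forward undervalues MXN, so borrow MXN, convert to PLN at spot, deposit the PLN at 1.79%, and buy MXN forward at 0.20980 to cover the loan.
Profit = 2,059,942.07 − 1,996,939.34 = PLN 63,003.

PLN 63,003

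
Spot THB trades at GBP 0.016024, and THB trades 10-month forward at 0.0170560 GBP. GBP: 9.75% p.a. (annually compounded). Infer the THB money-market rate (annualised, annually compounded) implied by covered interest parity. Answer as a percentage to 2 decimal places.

T = 10/12 years.
CIP gives F = S · g_GBP/g_THB, so g_GBP/g_THB = 0.017056/0.016024 = 1.0644034.
GBP growth factor: (1 + 0.0975)^(10/12) = 1.0806136.
Hence g_THB = 1.0152294.
Annualise: 1.0152294^(12/10) − 1 = 0.018303 = 1.83%.

1.83%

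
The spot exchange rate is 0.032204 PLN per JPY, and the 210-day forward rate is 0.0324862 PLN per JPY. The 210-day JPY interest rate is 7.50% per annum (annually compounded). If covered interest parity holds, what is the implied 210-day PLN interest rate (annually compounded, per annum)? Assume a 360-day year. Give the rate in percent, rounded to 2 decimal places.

T = 210/360 years.
CIP gives F = S · g_PLN/g_JPY, so g_PLN/g_JPY = 0.0324862/0.032204 = 1.0087629.
The JPY side grows by (1 + 0.0750)^(210/360) = 1.0430896.
Hence g_PLN = 1.0522301.
r = 1.0522301^(360/210) − 1 = 0.091199 → 9.12%.

9.12%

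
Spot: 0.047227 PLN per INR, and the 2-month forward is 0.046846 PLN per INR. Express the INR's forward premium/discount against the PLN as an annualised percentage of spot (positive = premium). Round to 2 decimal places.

T = 2/12 years.
Period premium: (0.046846 − 0.047227)/0.047227 = -0.0080674.
×(1/T) gives -4.84% p.a.

-4.84%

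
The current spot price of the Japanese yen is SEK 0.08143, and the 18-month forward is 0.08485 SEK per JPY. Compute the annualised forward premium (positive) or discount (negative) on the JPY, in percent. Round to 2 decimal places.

T = 18/12 years.
Period premium: (0.08485 − 0.08143)/0.08143 = 0.0419993.
Per annum: 0.0419993 / (18/12) = 0.028000 = 2.80%.

+2.80%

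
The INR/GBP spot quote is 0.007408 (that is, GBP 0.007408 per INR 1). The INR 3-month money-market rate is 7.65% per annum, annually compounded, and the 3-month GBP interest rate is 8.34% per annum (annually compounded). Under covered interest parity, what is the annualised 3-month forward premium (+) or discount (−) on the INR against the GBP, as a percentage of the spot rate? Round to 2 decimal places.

+0.64%

T = 3/12 years.
F = S · g_GBP/g_INR = 0.007408 × 1.0202279/1.0185996 = 0.007419842.
(F − S)/S ÷ T = (0.007419842 − 0.007408)/0.007408/(3/12) = 0.006394 → 0.64%.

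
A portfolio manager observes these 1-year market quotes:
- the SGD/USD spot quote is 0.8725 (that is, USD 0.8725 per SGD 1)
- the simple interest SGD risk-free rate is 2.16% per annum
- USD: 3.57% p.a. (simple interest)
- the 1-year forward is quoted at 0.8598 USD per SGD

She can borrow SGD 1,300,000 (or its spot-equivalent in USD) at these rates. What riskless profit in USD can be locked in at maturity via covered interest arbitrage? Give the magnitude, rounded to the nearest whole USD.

T = 1 year.
Keep in SGD, deliver into the forward: 1,300,000·1.021600·0.8598 = USD 1,141,883.18.
Swap to USD now, deposit: 1,300,000·0.8725·1.035700 = USD 1,174,742.73.
The quoted forward undervalues SGD, so borrow SGD, convert to USD at spot, deposit the USD at 3.57%, and buy SGD forward at 0.8598 to cover the loan.
Arbitrage profit = |1,141,883.18 − 1,174,742.73| = USD 32,860.

USD 32,860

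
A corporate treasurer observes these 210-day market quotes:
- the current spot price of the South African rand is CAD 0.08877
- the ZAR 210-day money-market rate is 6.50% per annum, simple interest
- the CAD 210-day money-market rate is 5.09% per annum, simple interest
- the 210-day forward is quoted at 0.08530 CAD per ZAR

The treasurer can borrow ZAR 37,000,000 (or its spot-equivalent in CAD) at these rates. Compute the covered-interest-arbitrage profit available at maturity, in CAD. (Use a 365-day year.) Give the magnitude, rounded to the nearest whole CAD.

CAD 106,547

T = 210/365 years.
Keep in ZAR, deliver into the forward: 37,000,000·1.03739726·0.08530 = CAD 3,274,129.49.
Swap to CAD now, deposit: 37,000,000·0.08877·1.029284932 = CAD 3,380,676.07.
The quoted forward undervalues ZAR, so borrow ZAR, convert to CAD at spot, deposit the CAD at 5.09%, and buy ZAR forward at 0.08530 to cover the loan.
Profit = 3,380,676.07 − 3,274,129.49 = CAD 106,547.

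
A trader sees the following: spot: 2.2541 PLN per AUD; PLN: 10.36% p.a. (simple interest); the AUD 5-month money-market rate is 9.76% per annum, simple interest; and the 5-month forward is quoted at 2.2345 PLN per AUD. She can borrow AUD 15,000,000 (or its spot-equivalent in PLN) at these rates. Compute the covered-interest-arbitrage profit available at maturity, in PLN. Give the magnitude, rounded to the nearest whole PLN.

PLN 390,485

T = 5/12 years.
Route A — deposit AUD, sell forward: 15,000,000 × 1.0406666667 × 2.2345 = PLN 34,880,545.00.
Route B — convert at spot, deposit PLN: 15,000,000 × 2.2541 × 1.0431666667 = PLN 35,271,029.75.
The quoted forward undervalues AUD, so borrow AUD, convert to PLN at spot, deposit the PLN at 10.36%, and buy AUD forward at 2.2345 to cover the loan.
Arbitrage profit = |34,880,545.00 − 35,271,029.75| = PLN 390,485.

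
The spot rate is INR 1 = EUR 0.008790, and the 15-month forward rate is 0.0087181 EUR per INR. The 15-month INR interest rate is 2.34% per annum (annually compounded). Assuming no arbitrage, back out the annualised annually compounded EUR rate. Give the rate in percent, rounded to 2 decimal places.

T = 15/12 years.
F/S = 0.0087181/0.00879 = 0.9918203 = (growth of EUR) / (growth of INR).
INR growth factor: (1 + 0.0234)^(15/12) = 1.0293351.
Hence g_EUR = 1.0209154.
Annualise: 1.0209154^(12/15) − 1 = 0.016698 = 1.67%.

1.67%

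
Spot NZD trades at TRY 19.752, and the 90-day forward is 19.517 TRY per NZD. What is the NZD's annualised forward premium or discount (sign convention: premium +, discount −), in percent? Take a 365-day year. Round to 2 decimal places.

T = 90/365 years.
(F − S)/S = (19.517 − 19.752)/19.752 = -0.0118975.
Annualise by dividing by T: -0.0118975 / (90/365) = -0.048251 → -4.83%.

-4.83%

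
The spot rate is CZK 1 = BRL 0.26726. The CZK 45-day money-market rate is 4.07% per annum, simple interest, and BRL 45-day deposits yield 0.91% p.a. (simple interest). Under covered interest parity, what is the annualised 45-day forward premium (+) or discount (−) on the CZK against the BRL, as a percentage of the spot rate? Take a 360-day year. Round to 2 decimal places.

T = 45/360 years.
F = S · g_BRL/g_CZK = 0.26726 × 1.0011375/1.0050875 = 0.26620967.
Annualised premium = (F − S)/S × (1/T) = (0.26620967 − 0.26726)/0.26726 ÷ (45/360) = -3.14%.

-3.14%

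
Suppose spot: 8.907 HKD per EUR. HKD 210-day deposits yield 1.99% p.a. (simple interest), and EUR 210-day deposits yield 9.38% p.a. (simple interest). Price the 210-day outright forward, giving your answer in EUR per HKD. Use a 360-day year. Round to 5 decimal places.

0.11706

T = 210/360 years.
HKD growth factor: 1 + 0.0199×210/360 = 1.0116083.
Growth of 1 EUR over T: 1 + 0.0938×210/360 = 1.0547167.
Forward (HKD per EUR) = 8.907 × 1.0116083 / 1.0547167 = 8.542953.
Invert for EUR per HKD: 1 / 8.542953 = 0.11706.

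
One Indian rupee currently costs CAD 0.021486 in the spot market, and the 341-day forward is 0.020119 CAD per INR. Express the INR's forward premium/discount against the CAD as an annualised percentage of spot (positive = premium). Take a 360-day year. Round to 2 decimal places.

T = 341/360 years.
INR trades forward at -6.36228% vs spot over the period.
Per annum: -0.0636228 / (341/360) = -0.067168 = -6.72%.

-6.72%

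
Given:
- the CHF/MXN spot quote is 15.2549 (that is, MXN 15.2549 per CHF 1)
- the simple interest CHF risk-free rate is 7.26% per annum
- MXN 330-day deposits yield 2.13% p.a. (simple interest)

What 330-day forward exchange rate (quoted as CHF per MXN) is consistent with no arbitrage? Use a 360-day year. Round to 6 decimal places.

0.068576

T = 330/360 years.
Growth of 1 MXN over T: 1 + 0.0213×330/360 = 1.019525.
CHF growth factor: 1 + 0.0726×330/360 = 1.066550.
So F = 15.2549 × 1.019525 / 1.066550 = 14.58230 (MXN/CHF).
Invert for CHF per MXN: 1 / 14.58230 = 0.068576.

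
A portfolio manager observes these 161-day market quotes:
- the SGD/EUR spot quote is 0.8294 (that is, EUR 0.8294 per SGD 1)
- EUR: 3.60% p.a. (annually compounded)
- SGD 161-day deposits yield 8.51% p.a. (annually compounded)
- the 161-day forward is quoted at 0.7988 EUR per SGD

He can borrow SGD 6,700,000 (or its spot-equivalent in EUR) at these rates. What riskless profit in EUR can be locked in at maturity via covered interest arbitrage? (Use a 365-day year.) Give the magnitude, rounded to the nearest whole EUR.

T = 161/365 years.
Invest the SGD and cover forward: 6,700,000 × 1.036682021 × 0.7988 = EUR 5,548,280.71.
Convert at spot and invest in EUR: 6,700,000 × 0.8294 × 1.015722622 = EUR 5,644,350.30.
The quoted forward undervalues SGD, so borrow SGD, convert to EUR at spot, deposit the EUR at 3.60%, and buy SGD forward at 0.7988 to cover the loan.
Profit = 5,644,350.30 − 5,548,280.71 = EUR 96,070.

EUR 96,070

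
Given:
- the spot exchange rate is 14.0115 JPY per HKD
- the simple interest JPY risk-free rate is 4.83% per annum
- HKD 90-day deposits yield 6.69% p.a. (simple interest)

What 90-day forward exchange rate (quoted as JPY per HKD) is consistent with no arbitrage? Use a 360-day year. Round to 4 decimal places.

13.9474

T = 90/360 years.
Growth of 1 JPY over T: 1 + 0.0483×90/360 = 1.012075.
HKD growth factor: 1 + 0.0669×90/360 = 1.016725.
CIP: F = S · (grow JPY)/(grow HKD) = 14.0115 × 1.012075/1.016725 = 13.947418 JPY per HKD.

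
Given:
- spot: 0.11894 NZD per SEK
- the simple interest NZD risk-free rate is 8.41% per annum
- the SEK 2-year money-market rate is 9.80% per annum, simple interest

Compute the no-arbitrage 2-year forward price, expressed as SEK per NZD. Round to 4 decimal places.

8.6077

T = 2 years.
Growth of 1 NZD over T: 1 + 0.0841×2 = 1.168200.
SEK accumulates by 1 + 0.0980×2 = 1.196000.
Forward (NZD per SEK) = 0.11894 × 1.168200 / 1.196000 = 0.1161753.
Invert for SEK per NZD: 1 / 0.1161753 = 8.6077.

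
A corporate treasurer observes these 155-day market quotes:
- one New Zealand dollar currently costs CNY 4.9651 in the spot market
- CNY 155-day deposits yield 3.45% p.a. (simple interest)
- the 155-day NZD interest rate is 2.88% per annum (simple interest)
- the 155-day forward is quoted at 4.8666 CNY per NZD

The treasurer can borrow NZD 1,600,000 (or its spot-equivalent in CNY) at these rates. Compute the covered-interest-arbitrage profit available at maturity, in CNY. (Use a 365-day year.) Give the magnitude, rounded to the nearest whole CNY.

CNY 178,757

T = 155/365 years.
Invest the NZD and cover forward: 1,600,000 × 1.012230137 × 4.8666 = CNY 7,881,790.70.
Convert at spot and invest in CNY: 1,600,000 × 4.9651 × 1.014650685 = CNY 8,060,547.39.
The quoted forward undervalues NZD, so borrow NZD, convert to CNY at spot, deposit the CNY at 3.45%, and buy NZD forward at 4.8666 to cover the loan.
The gap between the two covered legs is CNY 178,757.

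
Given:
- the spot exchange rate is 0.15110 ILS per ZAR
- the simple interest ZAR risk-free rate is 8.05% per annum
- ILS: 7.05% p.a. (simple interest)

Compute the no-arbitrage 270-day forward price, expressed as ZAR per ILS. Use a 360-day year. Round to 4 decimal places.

6.6653

T = 270/360 years.
ILS accumulates by 1 + 0.0705×270/360 = 1.052875.
ZAR accumulates by 1 + 0.0805×270/360 = 1.060375.
Forward (ILS per ZAR) = 0.1511 × 1.052875 / 1.060375 = 0.1500313.
Quoted the other way: 1/0.1500313 = 6.6653 ZAR per ILS.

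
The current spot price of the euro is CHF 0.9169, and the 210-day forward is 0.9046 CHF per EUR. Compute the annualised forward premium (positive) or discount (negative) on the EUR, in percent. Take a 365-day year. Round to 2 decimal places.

-2.33%

T = 210/365 years.
Period premium: (0.9046 − 0.9169)/0.9169 = -0.0134148.
Annualise by dividing by T: -0.0134148 / (210/365) = -0.023316 → -2.33%.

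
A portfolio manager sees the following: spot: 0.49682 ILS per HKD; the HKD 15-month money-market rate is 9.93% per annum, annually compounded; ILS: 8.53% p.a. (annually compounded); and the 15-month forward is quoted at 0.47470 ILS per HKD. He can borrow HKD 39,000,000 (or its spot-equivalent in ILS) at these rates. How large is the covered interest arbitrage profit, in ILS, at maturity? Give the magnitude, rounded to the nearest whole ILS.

ILS 624,411

T = 15/12 years.
Keep in HKD, deliver into the forward: 39,000,000·1.1256290298·0.47470 = ILS 20,839,107.92.
Swap to ILS now, deposit: 39,000,000·0.49682·1.1077385094 = ILS 21,463,519.20.
The quoted forward undervalues HKD, so borrow HKD, convert to ILS at spot, deposit the ILS at 8.53%, and buy HKD forward at 0.47470 to cover the loan.
Profit = 21,463,519.20 − 20,839,107.92 = ILS 624,411.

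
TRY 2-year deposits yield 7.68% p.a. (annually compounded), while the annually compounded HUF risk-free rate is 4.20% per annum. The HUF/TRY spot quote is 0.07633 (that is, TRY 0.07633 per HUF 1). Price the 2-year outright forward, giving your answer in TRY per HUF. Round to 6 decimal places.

0.081514

T = 2 years.
TRY accumulates by (1 + 0.0768)^2 = 1.1594982.
Growth of 1 HUF over T: (1 + 0.0420)^2 = 1.085764.
So F = 0.07633 × 1.1594982 / 1.085764 = 0.08151357 (TRY/HUF).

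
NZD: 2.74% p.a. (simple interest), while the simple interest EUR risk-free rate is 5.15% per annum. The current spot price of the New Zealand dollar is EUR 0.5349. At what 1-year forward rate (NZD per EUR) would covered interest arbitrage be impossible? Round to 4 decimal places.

1.8267

T = 1 year.
EUR accumulates by 1 + 0.0515×1 = 1.051500.
NZD growth factor: 1 + 0.0274×1 = 1.027400.
So F = 0.5349 × 1.051500 / 1.027400 = 0.5474473 (EUR/NZD).
Invert for NZD per EUR: 1 / 0.5474473 = 1.8267.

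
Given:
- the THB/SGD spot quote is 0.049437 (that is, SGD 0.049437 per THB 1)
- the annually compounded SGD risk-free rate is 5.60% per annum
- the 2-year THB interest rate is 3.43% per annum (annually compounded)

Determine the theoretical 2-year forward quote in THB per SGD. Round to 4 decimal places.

T = 2 years.
Growth of 1 SGD over T: (1 + 0.0560)^2 = 1.115136.
THB accumulates by (1 + 0.0343)^2 = 1.06977649.
Forward (SGD per THB) = 0.049437 × 1.115136 / 1.06977649 = 0.051533174.
Quoted the other way: 1/0.051533174 = 19.4050 THB per SGD.

19.4050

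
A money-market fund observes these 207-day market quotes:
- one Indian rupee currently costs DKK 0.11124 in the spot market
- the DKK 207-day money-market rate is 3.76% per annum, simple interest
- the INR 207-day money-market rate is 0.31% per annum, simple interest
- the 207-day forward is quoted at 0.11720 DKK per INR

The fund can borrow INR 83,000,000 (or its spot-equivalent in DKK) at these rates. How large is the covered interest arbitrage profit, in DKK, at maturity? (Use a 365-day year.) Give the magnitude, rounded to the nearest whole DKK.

T = 207/365 years.
Invest the INR and cover forward: 83,000,000 × 1.001758082 × 0.11720 = DKK 9,744,701.92.
Convert at spot and invest in DKK: 83,000,000 × 0.11124 × 1.021323836 = DKK 9,429,801.27.
The quoted forward overvalues INR, so borrow DKK, buy INR at spot, deposit the INR at 0.31%, and sell the proceeds forward at 0.11720.
Profit = 9,744,701.92 − 9,429,801.27 = DKK 314,901.

DKK 314,901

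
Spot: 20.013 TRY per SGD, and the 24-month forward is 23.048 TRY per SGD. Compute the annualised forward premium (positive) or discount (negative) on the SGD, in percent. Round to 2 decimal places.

+7.58%

T = 2 years.
Period premium: (23.048 − 20.013)/20.013 = 0.1516514.
Annualise by dividing by T: 0.1516514 / 2 = 0.075826 → 7.58%.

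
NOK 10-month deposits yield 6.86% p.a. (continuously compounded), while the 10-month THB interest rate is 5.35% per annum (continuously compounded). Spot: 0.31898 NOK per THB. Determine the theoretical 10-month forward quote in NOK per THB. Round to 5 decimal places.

T = 10/12 years.
Growth of 1 NOK over T: e^(0.0686×10/12) = 1.0588323.
THB growth factor: e^(0.0535×10/12) = 1.0455921.
Forward (NOK per THB) = 0.31898 × 1.0588323 / 1.0455921 = 0.3230192.

0.32302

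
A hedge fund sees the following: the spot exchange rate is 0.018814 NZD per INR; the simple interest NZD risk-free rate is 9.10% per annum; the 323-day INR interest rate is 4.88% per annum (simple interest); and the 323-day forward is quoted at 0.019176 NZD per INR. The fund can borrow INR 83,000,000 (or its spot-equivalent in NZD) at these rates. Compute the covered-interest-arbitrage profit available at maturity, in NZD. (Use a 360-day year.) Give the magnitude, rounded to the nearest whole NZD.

T = 323/360 years.
Route A — deposit INR, sell forward: 83,000,000 × 1.043784444 × 0.019176 = NZD 1,661,295.67.
Route B — convert at spot, deposit NZD: 83,000,000 × 0.018814 × 1.081647222 = NZD 1,689,059.20.
The quoted forward undervalues INR, so borrow INR, convert to NZD at spot, deposit the NZD at 9.10%, and buy INR forward at 0.019176 to cover the loan.
Profit = 1,689,059.20 − 1,661,295.67 = NZD 27,764.

NZD 27,764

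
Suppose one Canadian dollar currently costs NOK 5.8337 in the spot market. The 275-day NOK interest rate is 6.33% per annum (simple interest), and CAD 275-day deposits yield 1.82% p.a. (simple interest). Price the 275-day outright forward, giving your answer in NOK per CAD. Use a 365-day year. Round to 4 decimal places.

6.0292

T = 275/365 years.
NOK accumulates by 1 + 0.0633×275/365 = 1.0476918.
CAD growth factor: 1 + 0.0182×275/365 = 1.0137123.
Forward (NOK per CAD) = 5.8337 × 1.0476918 / 1.0137123 = 6.029245.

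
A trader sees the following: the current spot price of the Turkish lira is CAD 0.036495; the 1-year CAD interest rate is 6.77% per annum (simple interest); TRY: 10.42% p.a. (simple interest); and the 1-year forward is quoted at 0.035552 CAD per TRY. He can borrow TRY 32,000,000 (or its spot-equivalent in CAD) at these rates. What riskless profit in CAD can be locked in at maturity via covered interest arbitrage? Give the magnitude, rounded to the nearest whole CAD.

T = 1 year.
Keep in TRY, deliver into the forward: 32,000,000·1.104200·0.035552 = CAD 1,256,208.59.
Swap to CAD now, deposit: 32,000,000·0.036495·1.067700 = CAD 1,246,902.77.
The quoted forward overvalues TRY, so borrow CAD, buy TRY at spot, deposit the TRY at 10.42%, and sell the proceeds forward at 0.035552.
Arbitrage profit = |1,256,208.59 − 1,246,902.77| = CAD 9,306.

CAD 9,306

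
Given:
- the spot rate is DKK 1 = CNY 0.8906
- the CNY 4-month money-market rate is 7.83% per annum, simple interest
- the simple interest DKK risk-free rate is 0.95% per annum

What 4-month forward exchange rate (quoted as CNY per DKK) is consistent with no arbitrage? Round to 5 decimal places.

T = 4/12 years.
CNY accumulates by 1 + 0.0783×4/12 = 1.026100.
Growth of 1 DKK over T: 1 + 0.0095×4/12 = 1.0031667.
So F = 0.8906 × 1.026100 / 1.0031667 = 0.9109599 (CNY/DKK).

0.91096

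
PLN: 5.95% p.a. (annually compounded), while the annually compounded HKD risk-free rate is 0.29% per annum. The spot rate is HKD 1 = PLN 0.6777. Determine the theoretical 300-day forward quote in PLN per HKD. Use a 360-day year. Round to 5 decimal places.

0.70943

T = 300/360 years.
Growth of 1 PLN over T: (1 + 0.0595)^(300/360) = 1.049343.
HKD growth factor: (1 + 0.0029)^(300/360) = 1.0024161.
Forward (PLN per HKD) = 0.6777 × 1.049343 / 1.0024161 = 0.7094257.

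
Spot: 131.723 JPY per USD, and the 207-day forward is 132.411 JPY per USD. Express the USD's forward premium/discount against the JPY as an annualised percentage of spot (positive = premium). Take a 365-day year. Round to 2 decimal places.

+0.92%

T = 207/365 years.
USD trades forward at +0.52231% vs spot over the period.
Per annum: 0.0052231 / (207/365) = 0.009210 = 0.92%.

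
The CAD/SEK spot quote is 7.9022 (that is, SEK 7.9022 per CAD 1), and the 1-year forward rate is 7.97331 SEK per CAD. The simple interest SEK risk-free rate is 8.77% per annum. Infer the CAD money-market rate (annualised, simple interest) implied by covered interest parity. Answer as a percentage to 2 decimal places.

T = 1 year.
By CIP, F/S equals the SEK-to-CAD growth ratio: 7.97331/7.9022 = 1.0089988.
SEK growth factor: 1 + 0.0877×1 = 1.087700.
That pins the CAD growth at 1.0779993.
r = (1.0779993 − 1)/1 = 0.077999 → 7.80%.

7.80%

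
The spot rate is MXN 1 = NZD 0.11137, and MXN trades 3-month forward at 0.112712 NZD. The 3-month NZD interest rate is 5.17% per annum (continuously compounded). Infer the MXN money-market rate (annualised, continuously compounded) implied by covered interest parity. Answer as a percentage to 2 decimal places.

T = 3/12 years.
CIP gives F = S · g_NZD/g_MXN, so g_NZD/g_MXN = 0.112712/0.11137 = 1.0120499.
NZD growth factor: e^(0.0517×3/12) = 1.0130089.
So the MXN growth factor = 1.0009476.
r = ln(1.0009476)/(3/12) = 0.003789 → 0.38%.

0.38%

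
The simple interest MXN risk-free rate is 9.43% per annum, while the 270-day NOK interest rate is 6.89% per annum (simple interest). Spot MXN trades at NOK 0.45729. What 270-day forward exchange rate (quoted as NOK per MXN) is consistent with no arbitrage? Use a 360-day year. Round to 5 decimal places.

0.44915

T = 270/360 years.
NOK growth factor: 1 + 0.0689×270/360 = 1.051675.
MXN growth factor: 1 + 0.0943×270/360 = 1.070725.
Forward (NOK per MXN) = 0.45729 × 1.051675 / 1.070725 = 0.4491540.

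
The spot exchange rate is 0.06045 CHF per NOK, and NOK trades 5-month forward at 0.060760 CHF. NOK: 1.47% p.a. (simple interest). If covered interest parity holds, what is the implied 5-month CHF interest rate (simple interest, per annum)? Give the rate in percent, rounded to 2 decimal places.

2.71%

T = 5/12 years.
By CIP, F/S equals the CHF-to-NOK growth ratio: 0.06076/0.06045 = 1.0051282.
NOK growth factor: 1 + 0.0147×5/12 = 1.006125.
So the CHF growth factor = 1.0112846.
r = (1.0112846 − 1)/(5/12) = 0.027083 → 2.71%.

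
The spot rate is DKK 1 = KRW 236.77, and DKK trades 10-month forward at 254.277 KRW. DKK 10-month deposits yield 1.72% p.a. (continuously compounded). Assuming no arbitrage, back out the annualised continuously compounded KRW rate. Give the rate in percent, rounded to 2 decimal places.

10.28%

T = 10/12 years.
By CIP, F/S equals the KRW-to-DKK growth ratio: 254.277/236.77 = 1.0739410.
The DKK side grows by e^(0.0172×10/12) = 1.0144365.
That pins the KRW growth at 1.0894449.
r = ln(1.0894449)/(10/12) = 0.102802 → 10.28%.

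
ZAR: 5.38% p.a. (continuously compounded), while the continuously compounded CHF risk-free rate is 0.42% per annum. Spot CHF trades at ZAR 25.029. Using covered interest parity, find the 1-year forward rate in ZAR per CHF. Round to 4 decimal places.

26.3017

T = 1 year.
ZAR accumulates by e^(0.0538×1) = 1.05527353.
Growth of 1 CHF over T: e^(0.0042×1) = 1.00420883.
So F = 25.029 × 1.05527353 / 1.00420883 = 26.301742 (ZAR/CHF).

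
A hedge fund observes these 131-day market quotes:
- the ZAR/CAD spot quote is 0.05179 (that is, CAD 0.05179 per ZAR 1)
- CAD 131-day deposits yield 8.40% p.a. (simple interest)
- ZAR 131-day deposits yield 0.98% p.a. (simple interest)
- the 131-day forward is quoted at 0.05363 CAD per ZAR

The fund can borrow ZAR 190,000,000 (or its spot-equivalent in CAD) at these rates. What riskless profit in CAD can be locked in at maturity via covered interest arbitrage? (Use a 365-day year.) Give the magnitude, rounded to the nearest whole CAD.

T = 131/365 years.
Keep in ZAR, deliver into the forward: 190,000,000·1.0035172603·0.05363 = CAD 10,225,539.83.
Swap to CAD now, deposit: 190,000,000·0.05179·1.0301479452 = CAD 10,136,758.80.
The quoted forward overvalues ZAR, so borrow CAD, buy ZAR at spot, deposit the ZAR at 0.98%, and sell the proceeds forward at 0.05363.
The gap between the two covered legs is CAD 88,781.

CAD 88,781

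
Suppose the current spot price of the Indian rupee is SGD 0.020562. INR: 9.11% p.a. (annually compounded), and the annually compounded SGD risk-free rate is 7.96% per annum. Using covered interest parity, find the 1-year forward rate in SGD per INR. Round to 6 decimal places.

0.020345

T = 1 year.
SGD accumulates by (1 + 0.0796)^1 = 1.079600.
Growth of 1 INR over T: (1 + 0.0911)^1 = 1.091100.
Forward (SGD per INR) = 0.020562 × 1.079600 / 1.091100 = 0.02034528.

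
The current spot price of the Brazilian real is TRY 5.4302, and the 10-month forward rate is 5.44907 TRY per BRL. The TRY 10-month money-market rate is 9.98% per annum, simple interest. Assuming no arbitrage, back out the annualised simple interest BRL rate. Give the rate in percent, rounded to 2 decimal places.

T = 10/12 years.
CIP gives F = S · g_TRY/g_BRL, so g_TRY/g_BRL = 5.44907/5.4302 = 1.0034750.
TRY growth factor: 1 + 0.0998×10/12 = 1.0831667.
So the BRL growth factor = 1.0794157.
(1.0794157 − 1)/T = 0.095299, i.e. 9.53%.

9.53%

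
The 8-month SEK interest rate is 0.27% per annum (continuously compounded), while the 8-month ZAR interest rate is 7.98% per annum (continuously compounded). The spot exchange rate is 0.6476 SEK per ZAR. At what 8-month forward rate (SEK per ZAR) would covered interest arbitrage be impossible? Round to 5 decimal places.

0.61515

T = 8/12 years.
SEK growth factor: e^(0.0027×8/12) = 1.0018016.
ZAR growth factor: e^(0.0798×8/12) = 1.0546406.
Forward (SEK per ZAR) = 0.6476 × 1.0018016 / 1.0546406 = 0.6151543.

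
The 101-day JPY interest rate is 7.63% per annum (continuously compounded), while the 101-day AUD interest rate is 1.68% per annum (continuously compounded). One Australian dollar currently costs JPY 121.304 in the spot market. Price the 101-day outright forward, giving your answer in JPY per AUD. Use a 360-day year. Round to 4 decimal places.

T = 101/360 years.
Growth of 1 JPY over T: e^(0.0763×101/360) = 1.021637149.
AUD accumulates by e^(0.0168×101/360) = 1.004724459.
CIP: F = S · (grow JPY)/(grow AUD) = 121.304 × 1.021637149/1.004724459 = 123.345930 JPY per AUD.

123.3459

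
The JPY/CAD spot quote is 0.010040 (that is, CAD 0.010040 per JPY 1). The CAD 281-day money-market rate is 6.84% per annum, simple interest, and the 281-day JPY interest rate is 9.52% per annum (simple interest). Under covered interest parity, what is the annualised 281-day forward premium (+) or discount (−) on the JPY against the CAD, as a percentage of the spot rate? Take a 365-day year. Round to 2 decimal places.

T = 281/365 years.
F = S · g_CAD/g_JPY = 0.01004 × 1.0526586/1.073291 = 0.009846996.
(F − S)/S ÷ T = (0.009846996 − 0.01004)/0.01004/(281/365) = -0.024970 → -2.50%.

-2.50%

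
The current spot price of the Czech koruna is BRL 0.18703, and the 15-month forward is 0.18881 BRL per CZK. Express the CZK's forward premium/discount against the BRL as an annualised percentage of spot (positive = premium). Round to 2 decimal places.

+0.76%

T = 15/12 years.
CZK trades forward at +0.95172% vs spot over the period.
×(1/T) gives 0.76% p.a.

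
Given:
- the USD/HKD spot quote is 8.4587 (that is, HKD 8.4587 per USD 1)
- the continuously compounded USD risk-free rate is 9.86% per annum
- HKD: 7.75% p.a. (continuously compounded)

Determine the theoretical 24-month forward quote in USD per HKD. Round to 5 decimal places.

T = 2 years.
HKD growth factor: e^(0.0775×2) = 1.167658.
USD accumulates by e^(0.0986×2) = 1.2179876.
CIP: F = S · (grow HKD)/(grow USD) = 8.4587 × 1.167658/1.2179876 = 8.109170 HKD per USD.
Quoted the other way: 1/8.109170 = 0.12332 USD per HKD.

0.12332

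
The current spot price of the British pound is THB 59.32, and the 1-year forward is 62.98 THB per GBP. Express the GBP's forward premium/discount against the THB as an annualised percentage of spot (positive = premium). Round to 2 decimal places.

T = 1 year.
GBP trades forward at +6.16993% vs spot over the period.
×(1/T) gives 6.17% p.a.

+6.17%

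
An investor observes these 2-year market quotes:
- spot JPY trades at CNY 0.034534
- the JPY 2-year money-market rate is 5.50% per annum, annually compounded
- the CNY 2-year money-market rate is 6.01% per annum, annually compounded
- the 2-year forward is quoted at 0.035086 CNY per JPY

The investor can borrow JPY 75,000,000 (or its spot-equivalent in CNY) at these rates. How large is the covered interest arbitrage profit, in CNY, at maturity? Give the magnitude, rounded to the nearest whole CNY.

CNY 18,140

T = 2 years.
Keep in JPY, deliver into the forward: 75,000,000·1.113025·0.035086 = CNY 2,928,869.64.
Swap to CNY now, deposit: 75,000,000·0.034534·1.12381201 = CNY 2,910,729.30.
The quoted forward overvalues JPY, so borrow CNY, buy JPY at spot, deposit the JPY at 5.50%, and sell the proceeds forward at 0.035086.
Profit = 2,928,869.64 − 2,910,729.30 = CNY 18,140.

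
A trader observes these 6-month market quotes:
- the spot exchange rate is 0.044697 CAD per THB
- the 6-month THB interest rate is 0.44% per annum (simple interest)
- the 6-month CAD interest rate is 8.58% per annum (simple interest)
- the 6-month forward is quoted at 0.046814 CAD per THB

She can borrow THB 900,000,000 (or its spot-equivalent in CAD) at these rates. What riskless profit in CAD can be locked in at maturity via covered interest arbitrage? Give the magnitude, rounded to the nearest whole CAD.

CAD 272,241

T = 6/12 years.
Invest the THB and cover forward: 900,000,000 × 1.002200 × 0.046814 = CAD 42,225,291.72.
Convert at spot and invest in CAD: 900,000,000 × 0.044697 × 1.042900 = CAD 41,953,051.17.
The quoted forward overvalues THB, so borrow CAD, buy THB at spot, deposit the THB at 0.44%, and sell the proceeds forward at 0.046814.
Profit = 42,225,291.72 − 41,953,051.17 = CAD 272,241.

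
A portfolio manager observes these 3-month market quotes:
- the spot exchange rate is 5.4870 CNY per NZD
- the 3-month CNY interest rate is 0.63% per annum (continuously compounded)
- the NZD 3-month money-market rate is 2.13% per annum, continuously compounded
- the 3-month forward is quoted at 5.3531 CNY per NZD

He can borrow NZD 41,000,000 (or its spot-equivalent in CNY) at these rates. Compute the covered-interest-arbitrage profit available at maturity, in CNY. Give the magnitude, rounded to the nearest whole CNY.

T = 3/12 years.
Keep in NZD, deliver into the forward: 41,000,000·1.00533920301·5.3531 = CNY 220,648,932.79.
Swap to CNY now, deposit: 41,000,000·5.4870·1.00157624096 = CNY 225,321,602.20.
The quoted forward undervalues NZD, so borrow NZD, convert to CNY at spot, deposit the CNY at 0.63%, and buy NZD forward at 5.3531 to cover the loan.
Profit = 225,321,602.20 − 220,648,932.79 = CNY 4,672,669.

CNY 4,672,669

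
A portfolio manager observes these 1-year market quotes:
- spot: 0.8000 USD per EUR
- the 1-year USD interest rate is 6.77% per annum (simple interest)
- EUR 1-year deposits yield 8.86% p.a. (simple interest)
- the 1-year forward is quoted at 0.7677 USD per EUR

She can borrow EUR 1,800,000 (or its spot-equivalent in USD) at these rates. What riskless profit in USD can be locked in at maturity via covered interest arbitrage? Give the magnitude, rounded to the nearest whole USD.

T = 1 year.
Keep in EUR, deliver into the forward: 1,800,000·1.088600·0.7677 = USD 1,504,292.80.
Swap to USD now, deposit: 1,800,000·0.8000·1.067700 = USD 1,537,488.00.
The quoted forward undervalues EUR, so borrow EUR, convert to USD at spot, deposit the USD at 6.77%, and buy EUR forward at 0.7677 to cover the loan.
Arbitrage profit = |1,504,292.80 − 1,537,488.00| = USD 33,195.

USD 33,195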